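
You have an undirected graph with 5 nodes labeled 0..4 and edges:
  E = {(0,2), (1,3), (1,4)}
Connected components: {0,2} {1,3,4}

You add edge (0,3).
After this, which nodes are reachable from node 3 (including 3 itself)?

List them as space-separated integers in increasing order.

Answer: 0 1 2 3 4

Derivation:
Before: nodes reachable from 3: {1,3,4}
Adding (0,3): merges 3's component with another. Reachability grows.
After: nodes reachable from 3: {0,1,2,3,4}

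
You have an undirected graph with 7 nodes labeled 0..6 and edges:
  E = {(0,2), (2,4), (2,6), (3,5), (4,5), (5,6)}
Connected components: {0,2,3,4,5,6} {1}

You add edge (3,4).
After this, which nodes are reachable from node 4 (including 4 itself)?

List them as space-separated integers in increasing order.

Answer: 0 2 3 4 5 6

Derivation:
Before: nodes reachable from 4: {0,2,3,4,5,6}
Adding (3,4): both endpoints already in same component. Reachability from 4 unchanged.
After: nodes reachable from 4: {0,2,3,4,5,6}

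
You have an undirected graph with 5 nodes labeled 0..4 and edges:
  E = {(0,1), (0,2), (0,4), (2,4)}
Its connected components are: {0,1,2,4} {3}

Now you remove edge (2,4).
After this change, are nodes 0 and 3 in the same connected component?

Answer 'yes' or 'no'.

Answer: no

Derivation:
Initial components: {0,1,2,4} {3}
Removing edge (2,4): not a bridge — component count unchanged at 2.
New components: {0,1,2,4} {3}
Are 0 and 3 in the same component? no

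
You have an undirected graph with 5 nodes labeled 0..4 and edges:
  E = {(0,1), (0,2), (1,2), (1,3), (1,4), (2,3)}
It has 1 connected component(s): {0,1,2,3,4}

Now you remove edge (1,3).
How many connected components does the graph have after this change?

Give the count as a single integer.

Answer: 1

Derivation:
Initial component count: 1
Remove (1,3): not a bridge. Count unchanged: 1.
  After removal, components: {0,1,2,3,4}
New component count: 1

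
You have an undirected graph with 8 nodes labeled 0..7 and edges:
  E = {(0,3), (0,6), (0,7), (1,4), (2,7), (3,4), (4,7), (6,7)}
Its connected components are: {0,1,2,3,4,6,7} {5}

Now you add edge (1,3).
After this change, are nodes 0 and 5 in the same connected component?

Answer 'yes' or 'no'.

Answer: no

Derivation:
Initial components: {0,1,2,3,4,6,7} {5}
Adding edge (1,3): both already in same component {0,1,2,3,4,6,7}. No change.
New components: {0,1,2,3,4,6,7} {5}
Are 0 and 5 in the same component? no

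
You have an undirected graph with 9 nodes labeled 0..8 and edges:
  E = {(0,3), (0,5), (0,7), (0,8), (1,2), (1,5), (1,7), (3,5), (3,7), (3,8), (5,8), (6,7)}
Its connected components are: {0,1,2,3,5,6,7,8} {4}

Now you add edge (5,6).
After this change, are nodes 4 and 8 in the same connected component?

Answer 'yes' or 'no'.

Initial components: {0,1,2,3,5,6,7,8} {4}
Adding edge (5,6): both already in same component {0,1,2,3,5,6,7,8}. No change.
New components: {0,1,2,3,5,6,7,8} {4}
Are 4 and 8 in the same component? no

Answer: no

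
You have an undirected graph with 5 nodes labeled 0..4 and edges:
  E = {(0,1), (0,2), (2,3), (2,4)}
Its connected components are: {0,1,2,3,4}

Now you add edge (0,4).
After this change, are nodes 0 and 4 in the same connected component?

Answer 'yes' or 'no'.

Initial components: {0,1,2,3,4}
Adding edge (0,4): both already in same component {0,1,2,3,4}. No change.
New components: {0,1,2,3,4}
Are 0 and 4 in the same component? yes

Answer: yes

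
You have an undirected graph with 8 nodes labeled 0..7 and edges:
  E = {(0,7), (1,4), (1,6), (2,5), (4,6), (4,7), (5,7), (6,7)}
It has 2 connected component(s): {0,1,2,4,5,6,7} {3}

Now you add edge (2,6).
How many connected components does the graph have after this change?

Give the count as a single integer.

Answer: 2

Derivation:
Initial component count: 2
Add (2,6): endpoints already in same component. Count unchanged: 2.
New component count: 2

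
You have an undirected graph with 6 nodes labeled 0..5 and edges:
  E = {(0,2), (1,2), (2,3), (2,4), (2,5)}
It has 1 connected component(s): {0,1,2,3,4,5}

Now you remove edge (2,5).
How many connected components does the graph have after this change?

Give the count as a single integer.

Initial component count: 1
Remove (2,5): it was a bridge. Count increases: 1 -> 2.
  After removal, components: {0,1,2,3,4} {5}
New component count: 2

Answer: 2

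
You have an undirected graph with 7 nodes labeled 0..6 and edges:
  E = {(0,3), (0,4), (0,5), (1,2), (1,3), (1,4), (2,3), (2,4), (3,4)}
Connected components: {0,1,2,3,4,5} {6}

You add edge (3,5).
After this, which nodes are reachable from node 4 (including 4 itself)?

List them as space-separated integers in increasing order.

Answer: 0 1 2 3 4 5

Derivation:
Before: nodes reachable from 4: {0,1,2,3,4,5}
Adding (3,5): both endpoints already in same component. Reachability from 4 unchanged.
After: nodes reachable from 4: {0,1,2,3,4,5}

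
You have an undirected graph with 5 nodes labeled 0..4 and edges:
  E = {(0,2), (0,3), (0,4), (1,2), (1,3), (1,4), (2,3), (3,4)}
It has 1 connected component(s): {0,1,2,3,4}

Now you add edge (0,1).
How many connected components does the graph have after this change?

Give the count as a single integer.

Answer: 1

Derivation:
Initial component count: 1
Add (0,1): endpoints already in same component. Count unchanged: 1.
New component count: 1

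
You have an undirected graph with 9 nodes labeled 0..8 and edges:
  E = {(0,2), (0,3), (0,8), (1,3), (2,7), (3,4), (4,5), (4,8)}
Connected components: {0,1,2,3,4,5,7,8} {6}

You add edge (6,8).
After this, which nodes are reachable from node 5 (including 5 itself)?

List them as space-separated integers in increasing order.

Before: nodes reachable from 5: {0,1,2,3,4,5,7,8}
Adding (6,8): merges 5's component with another. Reachability grows.
After: nodes reachable from 5: {0,1,2,3,4,5,6,7,8}

Answer: 0 1 2 3 4 5 6 7 8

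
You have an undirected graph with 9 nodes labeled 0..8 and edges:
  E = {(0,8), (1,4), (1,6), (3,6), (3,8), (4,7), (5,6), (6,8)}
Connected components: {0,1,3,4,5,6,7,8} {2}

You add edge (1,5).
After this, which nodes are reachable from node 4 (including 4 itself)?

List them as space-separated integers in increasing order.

Before: nodes reachable from 4: {0,1,3,4,5,6,7,8}
Adding (1,5): both endpoints already in same component. Reachability from 4 unchanged.
After: nodes reachable from 4: {0,1,3,4,5,6,7,8}

Answer: 0 1 3 4 5 6 7 8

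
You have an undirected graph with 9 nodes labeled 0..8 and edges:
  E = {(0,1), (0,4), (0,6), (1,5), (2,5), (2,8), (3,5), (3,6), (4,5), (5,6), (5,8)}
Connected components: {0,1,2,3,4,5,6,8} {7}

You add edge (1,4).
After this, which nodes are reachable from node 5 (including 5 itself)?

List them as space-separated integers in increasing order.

Answer: 0 1 2 3 4 5 6 8

Derivation:
Before: nodes reachable from 5: {0,1,2,3,4,5,6,8}
Adding (1,4): both endpoints already in same component. Reachability from 5 unchanged.
After: nodes reachable from 5: {0,1,2,3,4,5,6,8}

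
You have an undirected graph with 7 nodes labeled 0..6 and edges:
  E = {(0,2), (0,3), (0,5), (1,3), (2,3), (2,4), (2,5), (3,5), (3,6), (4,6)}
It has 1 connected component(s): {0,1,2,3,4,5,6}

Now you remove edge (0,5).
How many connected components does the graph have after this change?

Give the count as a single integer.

Initial component count: 1
Remove (0,5): not a bridge. Count unchanged: 1.
  After removal, components: {0,1,2,3,4,5,6}
New component count: 1

Answer: 1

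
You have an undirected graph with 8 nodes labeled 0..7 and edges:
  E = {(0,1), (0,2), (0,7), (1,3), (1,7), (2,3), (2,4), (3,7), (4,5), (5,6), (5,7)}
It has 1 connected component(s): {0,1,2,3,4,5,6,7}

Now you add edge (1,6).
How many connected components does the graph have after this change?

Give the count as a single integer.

Initial component count: 1
Add (1,6): endpoints already in same component. Count unchanged: 1.
New component count: 1

Answer: 1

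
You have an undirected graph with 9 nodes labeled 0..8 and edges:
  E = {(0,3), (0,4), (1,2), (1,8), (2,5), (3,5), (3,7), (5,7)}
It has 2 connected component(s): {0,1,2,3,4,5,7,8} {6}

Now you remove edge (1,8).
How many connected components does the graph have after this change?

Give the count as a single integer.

Answer: 3

Derivation:
Initial component count: 2
Remove (1,8): it was a bridge. Count increases: 2 -> 3.
  After removal, components: {0,1,2,3,4,5,7} {6} {8}
New component count: 3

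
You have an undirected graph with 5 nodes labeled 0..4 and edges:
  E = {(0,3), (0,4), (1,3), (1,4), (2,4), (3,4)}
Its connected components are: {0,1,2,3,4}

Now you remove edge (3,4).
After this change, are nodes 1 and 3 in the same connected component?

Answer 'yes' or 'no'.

Initial components: {0,1,2,3,4}
Removing edge (3,4): not a bridge — component count unchanged at 1.
New components: {0,1,2,3,4}
Are 1 and 3 in the same component? yes

Answer: yes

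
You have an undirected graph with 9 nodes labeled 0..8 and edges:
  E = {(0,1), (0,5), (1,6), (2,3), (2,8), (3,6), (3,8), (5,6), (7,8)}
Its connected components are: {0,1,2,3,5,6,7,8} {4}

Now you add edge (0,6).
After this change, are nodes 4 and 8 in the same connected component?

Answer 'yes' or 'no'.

Answer: no

Derivation:
Initial components: {0,1,2,3,5,6,7,8} {4}
Adding edge (0,6): both already in same component {0,1,2,3,5,6,7,8}. No change.
New components: {0,1,2,3,5,6,7,8} {4}
Are 4 and 8 in the same component? no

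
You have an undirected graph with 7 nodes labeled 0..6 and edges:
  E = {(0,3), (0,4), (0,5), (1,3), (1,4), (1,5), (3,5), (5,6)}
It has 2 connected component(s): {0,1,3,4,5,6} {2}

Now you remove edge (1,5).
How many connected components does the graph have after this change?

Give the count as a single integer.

Answer: 2

Derivation:
Initial component count: 2
Remove (1,5): not a bridge. Count unchanged: 2.
  After removal, components: {0,1,3,4,5,6} {2}
New component count: 2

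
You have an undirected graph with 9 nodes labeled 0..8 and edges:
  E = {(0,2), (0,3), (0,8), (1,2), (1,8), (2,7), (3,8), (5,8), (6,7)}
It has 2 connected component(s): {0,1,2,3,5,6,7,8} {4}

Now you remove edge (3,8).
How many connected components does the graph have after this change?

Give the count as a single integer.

Initial component count: 2
Remove (3,8): not a bridge. Count unchanged: 2.
  After removal, components: {0,1,2,3,5,6,7,8} {4}
New component count: 2

Answer: 2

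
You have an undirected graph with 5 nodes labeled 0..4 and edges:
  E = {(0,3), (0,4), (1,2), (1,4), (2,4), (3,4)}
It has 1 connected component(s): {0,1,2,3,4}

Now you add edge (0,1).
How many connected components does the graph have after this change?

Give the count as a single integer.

Initial component count: 1
Add (0,1): endpoints already in same component. Count unchanged: 1.
New component count: 1

Answer: 1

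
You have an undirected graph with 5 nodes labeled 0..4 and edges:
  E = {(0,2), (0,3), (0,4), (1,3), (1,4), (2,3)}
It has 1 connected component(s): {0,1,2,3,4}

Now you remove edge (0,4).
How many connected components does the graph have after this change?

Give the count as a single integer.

Answer: 1

Derivation:
Initial component count: 1
Remove (0,4): not a bridge. Count unchanged: 1.
  After removal, components: {0,1,2,3,4}
New component count: 1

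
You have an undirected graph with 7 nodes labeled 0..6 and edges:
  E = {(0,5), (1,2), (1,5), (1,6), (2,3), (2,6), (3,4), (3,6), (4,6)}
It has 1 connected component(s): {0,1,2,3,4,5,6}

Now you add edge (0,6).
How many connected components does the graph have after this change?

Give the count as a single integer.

Answer: 1

Derivation:
Initial component count: 1
Add (0,6): endpoints already in same component. Count unchanged: 1.
New component count: 1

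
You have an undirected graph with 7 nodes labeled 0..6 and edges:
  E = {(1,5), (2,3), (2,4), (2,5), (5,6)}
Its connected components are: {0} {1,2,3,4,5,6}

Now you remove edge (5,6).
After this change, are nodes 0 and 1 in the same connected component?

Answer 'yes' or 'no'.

Answer: no

Derivation:
Initial components: {0} {1,2,3,4,5,6}
Removing edge (5,6): it was a bridge — component count 2 -> 3.
New components: {0} {1,2,3,4,5} {6}
Are 0 and 1 in the same component? no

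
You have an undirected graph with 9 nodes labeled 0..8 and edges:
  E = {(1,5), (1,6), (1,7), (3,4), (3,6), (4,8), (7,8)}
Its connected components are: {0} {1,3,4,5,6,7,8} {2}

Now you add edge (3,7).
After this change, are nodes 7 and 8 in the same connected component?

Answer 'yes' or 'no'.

Answer: yes

Derivation:
Initial components: {0} {1,3,4,5,6,7,8} {2}
Adding edge (3,7): both already in same component {1,3,4,5,6,7,8}. No change.
New components: {0} {1,3,4,5,6,7,8} {2}
Are 7 and 8 in the same component? yes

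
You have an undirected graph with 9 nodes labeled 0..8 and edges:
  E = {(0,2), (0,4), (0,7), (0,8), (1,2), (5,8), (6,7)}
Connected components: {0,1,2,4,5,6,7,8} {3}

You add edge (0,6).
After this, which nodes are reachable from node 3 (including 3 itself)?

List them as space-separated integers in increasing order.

Answer: 3

Derivation:
Before: nodes reachable from 3: {3}
Adding (0,6): both endpoints already in same component. Reachability from 3 unchanged.
After: nodes reachable from 3: {3}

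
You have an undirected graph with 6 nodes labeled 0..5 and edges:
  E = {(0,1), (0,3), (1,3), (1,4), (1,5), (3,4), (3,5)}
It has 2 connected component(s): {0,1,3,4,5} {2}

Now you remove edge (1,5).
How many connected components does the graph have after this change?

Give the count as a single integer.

Initial component count: 2
Remove (1,5): not a bridge. Count unchanged: 2.
  After removal, components: {0,1,3,4,5} {2}
New component count: 2

Answer: 2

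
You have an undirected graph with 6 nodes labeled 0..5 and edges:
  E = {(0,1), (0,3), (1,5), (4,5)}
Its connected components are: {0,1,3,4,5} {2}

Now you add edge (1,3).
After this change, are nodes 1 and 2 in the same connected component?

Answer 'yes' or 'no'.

Initial components: {0,1,3,4,5} {2}
Adding edge (1,3): both already in same component {0,1,3,4,5}. No change.
New components: {0,1,3,4,5} {2}
Are 1 and 2 in the same component? no

Answer: no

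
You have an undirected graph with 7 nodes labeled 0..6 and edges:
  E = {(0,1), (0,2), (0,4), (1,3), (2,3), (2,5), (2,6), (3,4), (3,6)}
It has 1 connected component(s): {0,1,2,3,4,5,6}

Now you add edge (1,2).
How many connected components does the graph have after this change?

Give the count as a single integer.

Initial component count: 1
Add (1,2): endpoints already in same component. Count unchanged: 1.
New component count: 1

Answer: 1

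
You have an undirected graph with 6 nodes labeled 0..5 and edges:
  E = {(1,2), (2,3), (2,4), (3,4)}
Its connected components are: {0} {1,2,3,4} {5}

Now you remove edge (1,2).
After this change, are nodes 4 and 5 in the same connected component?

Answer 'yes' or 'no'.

Answer: no

Derivation:
Initial components: {0} {1,2,3,4} {5}
Removing edge (1,2): it was a bridge — component count 3 -> 4.
New components: {0} {1} {2,3,4} {5}
Are 4 and 5 in the same component? no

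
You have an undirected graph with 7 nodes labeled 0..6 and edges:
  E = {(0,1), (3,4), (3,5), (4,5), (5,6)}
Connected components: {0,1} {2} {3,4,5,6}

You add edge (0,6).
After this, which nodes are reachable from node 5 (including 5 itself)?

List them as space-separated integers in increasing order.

Answer: 0 1 3 4 5 6

Derivation:
Before: nodes reachable from 5: {3,4,5,6}
Adding (0,6): merges 5's component with another. Reachability grows.
After: nodes reachable from 5: {0,1,3,4,5,6}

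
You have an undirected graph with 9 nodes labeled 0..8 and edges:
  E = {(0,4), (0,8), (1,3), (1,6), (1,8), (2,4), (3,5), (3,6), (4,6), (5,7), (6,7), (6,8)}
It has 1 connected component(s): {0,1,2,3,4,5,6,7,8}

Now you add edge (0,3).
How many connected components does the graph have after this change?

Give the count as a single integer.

Initial component count: 1
Add (0,3): endpoints already in same component. Count unchanged: 1.
New component count: 1

Answer: 1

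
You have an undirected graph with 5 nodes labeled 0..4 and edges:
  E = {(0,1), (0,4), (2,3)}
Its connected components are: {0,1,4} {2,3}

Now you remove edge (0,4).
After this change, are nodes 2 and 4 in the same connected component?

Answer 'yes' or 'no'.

Answer: no

Derivation:
Initial components: {0,1,4} {2,3}
Removing edge (0,4): it was a bridge — component count 2 -> 3.
New components: {0,1} {2,3} {4}
Are 2 and 4 in the same component? no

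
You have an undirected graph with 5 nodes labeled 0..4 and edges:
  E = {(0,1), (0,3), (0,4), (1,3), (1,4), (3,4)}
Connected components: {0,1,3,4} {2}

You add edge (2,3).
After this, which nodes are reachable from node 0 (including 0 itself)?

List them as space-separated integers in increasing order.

Answer: 0 1 2 3 4

Derivation:
Before: nodes reachable from 0: {0,1,3,4}
Adding (2,3): merges 0's component with another. Reachability grows.
After: nodes reachable from 0: {0,1,2,3,4}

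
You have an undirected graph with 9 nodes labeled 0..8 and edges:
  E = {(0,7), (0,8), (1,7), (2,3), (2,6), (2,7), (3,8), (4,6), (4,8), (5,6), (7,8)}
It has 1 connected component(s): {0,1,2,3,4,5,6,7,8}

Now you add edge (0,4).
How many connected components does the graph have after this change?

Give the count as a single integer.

Answer: 1

Derivation:
Initial component count: 1
Add (0,4): endpoints already in same component. Count unchanged: 1.
New component count: 1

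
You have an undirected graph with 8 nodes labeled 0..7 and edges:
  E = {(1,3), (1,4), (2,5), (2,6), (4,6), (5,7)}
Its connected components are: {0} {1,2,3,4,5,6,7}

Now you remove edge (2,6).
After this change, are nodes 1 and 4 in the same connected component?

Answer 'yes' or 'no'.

Initial components: {0} {1,2,3,4,5,6,7}
Removing edge (2,6): it was a bridge — component count 2 -> 3.
New components: {0} {1,3,4,6} {2,5,7}
Are 1 and 4 in the same component? yes

Answer: yes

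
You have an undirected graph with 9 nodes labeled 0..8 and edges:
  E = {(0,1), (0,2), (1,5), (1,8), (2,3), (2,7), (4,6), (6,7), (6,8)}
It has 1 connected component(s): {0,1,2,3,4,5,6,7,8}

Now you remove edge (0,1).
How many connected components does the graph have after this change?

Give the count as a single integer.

Answer: 1

Derivation:
Initial component count: 1
Remove (0,1): not a bridge. Count unchanged: 1.
  After removal, components: {0,1,2,3,4,5,6,7,8}
New component count: 1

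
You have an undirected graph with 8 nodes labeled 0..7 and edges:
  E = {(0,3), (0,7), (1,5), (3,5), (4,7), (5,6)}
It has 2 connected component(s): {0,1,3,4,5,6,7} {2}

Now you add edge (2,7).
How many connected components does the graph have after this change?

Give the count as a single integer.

Answer: 1

Derivation:
Initial component count: 2
Add (2,7): merges two components. Count decreases: 2 -> 1.
New component count: 1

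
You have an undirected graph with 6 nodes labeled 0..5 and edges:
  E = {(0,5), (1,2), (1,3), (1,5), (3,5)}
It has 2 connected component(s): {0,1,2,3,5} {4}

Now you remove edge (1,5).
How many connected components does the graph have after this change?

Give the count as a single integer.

Answer: 2

Derivation:
Initial component count: 2
Remove (1,5): not a bridge. Count unchanged: 2.
  After removal, components: {0,1,2,3,5} {4}
New component count: 2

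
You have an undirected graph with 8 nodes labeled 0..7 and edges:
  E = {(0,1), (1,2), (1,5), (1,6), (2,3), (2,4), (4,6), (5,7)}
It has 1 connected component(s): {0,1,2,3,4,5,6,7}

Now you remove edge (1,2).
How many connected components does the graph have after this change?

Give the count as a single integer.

Answer: 1

Derivation:
Initial component count: 1
Remove (1,2): not a bridge. Count unchanged: 1.
  After removal, components: {0,1,2,3,4,5,6,7}
New component count: 1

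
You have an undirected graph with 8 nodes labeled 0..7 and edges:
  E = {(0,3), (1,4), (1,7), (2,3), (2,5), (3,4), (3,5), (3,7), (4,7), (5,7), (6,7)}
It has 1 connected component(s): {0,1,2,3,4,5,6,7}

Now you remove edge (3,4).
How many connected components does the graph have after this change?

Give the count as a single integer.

Answer: 1

Derivation:
Initial component count: 1
Remove (3,4): not a bridge. Count unchanged: 1.
  After removal, components: {0,1,2,3,4,5,6,7}
New component count: 1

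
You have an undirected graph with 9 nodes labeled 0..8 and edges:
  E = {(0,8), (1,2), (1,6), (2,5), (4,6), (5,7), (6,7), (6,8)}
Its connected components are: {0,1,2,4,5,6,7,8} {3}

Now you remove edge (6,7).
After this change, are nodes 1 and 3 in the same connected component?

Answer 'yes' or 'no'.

Answer: no

Derivation:
Initial components: {0,1,2,4,5,6,7,8} {3}
Removing edge (6,7): not a bridge — component count unchanged at 2.
New components: {0,1,2,4,5,6,7,8} {3}
Are 1 and 3 in the same component? no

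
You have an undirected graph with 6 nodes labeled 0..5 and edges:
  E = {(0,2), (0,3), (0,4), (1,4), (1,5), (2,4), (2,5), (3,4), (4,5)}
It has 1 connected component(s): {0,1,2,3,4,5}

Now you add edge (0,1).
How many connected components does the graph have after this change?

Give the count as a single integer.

Initial component count: 1
Add (0,1): endpoints already in same component. Count unchanged: 1.
New component count: 1

Answer: 1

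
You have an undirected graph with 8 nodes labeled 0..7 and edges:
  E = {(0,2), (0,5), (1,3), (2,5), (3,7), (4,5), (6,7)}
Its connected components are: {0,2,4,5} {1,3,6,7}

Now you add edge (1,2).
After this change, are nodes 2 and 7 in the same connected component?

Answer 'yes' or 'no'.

Answer: yes

Derivation:
Initial components: {0,2,4,5} {1,3,6,7}
Adding edge (1,2): merges {1,3,6,7} and {0,2,4,5}.
New components: {0,1,2,3,4,5,6,7}
Are 2 and 7 in the same component? yes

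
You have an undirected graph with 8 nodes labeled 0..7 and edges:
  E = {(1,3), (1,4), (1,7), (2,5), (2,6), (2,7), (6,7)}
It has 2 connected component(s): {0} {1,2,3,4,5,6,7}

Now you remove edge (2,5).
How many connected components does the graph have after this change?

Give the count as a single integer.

Initial component count: 2
Remove (2,5): it was a bridge. Count increases: 2 -> 3.
  After removal, components: {0} {1,2,3,4,6,7} {5}
New component count: 3

Answer: 3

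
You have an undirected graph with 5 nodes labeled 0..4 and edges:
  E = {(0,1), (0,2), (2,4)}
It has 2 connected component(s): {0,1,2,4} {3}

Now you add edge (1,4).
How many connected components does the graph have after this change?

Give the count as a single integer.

Answer: 2

Derivation:
Initial component count: 2
Add (1,4): endpoints already in same component. Count unchanged: 2.
New component count: 2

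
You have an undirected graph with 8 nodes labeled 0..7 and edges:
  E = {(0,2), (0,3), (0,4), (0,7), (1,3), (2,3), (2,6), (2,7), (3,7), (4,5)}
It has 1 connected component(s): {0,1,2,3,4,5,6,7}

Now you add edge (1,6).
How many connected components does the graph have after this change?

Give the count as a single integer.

Answer: 1

Derivation:
Initial component count: 1
Add (1,6): endpoints already in same component. Count unchanged: 1.
New component count: 1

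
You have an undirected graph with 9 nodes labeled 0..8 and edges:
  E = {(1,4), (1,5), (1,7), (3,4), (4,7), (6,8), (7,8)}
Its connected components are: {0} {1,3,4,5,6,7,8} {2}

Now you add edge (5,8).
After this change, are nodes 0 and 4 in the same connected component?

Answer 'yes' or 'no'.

Initial components: {0} {1,3,4,5,6,7,8} {2}
Adding edge (5,8): both already in same component {1,3,4,5,6,7,8}. No change.
New components: {0} {1,3,4,5,6,7,8} {2}
Are 0 and 4 in the same component? no

Answer: no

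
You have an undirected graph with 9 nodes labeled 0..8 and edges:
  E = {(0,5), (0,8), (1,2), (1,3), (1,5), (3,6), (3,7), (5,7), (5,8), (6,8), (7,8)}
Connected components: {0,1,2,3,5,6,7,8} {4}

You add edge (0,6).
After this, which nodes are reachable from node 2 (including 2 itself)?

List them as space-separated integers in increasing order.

Answer: 0 1 2 3 5 6 7 8

Derivation:
Before: nodes reachable from 2: {0,1,2,3,5,6,7,8}
Adding (0,6): both endpoints already in same component. Reachability from 2 unchanged.
After: nodes reachable from 2: {0,1,2,3,5,6,7,8}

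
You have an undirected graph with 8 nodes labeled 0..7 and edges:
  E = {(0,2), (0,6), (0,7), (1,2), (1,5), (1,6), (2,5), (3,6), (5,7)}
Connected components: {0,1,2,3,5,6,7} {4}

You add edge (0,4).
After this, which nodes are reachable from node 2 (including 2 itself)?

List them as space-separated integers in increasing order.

Before: nodes reachable from 2: {0,1,2,3,5,6,7}
Adding (0,4): merges 2's component with another. Reachability grows.
After: nodes reachable from 2: {0,1,2,3,4,5,6,7}

Answer: 0 1 2 3 4 5 6 7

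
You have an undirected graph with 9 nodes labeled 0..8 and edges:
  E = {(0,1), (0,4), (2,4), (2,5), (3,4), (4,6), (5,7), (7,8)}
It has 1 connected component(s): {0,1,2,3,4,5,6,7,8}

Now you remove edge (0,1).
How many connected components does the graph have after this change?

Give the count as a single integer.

Initial component count: 1
Remove (0,1): it was a bridge. Count increases: 1 -> 2.
  After removal, components: {0,2,3,4,5,6,7,8} {1}
New component count: 2

Answer: 2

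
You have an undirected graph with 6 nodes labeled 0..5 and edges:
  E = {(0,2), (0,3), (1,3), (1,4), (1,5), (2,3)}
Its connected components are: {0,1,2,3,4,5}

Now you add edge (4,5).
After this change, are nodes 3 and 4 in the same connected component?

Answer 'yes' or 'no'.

Initial components: {0,1,2,3,4,5}
Adding edge (4,5): both already in same component {0,1,2,3,4,5}. No change.
New components: {0,1,2,3,4,5}
Are 3 and 4 in the same component? yes

Answer: yes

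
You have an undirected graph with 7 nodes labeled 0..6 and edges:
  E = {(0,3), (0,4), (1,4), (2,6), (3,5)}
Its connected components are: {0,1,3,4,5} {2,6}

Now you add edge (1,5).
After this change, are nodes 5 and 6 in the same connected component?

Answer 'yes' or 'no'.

Initial components: {0,1,3,4,5} {2,6}
Adding edge (1,5): both already in same component {0,1,3,4,5}. No change.
New components: {0,1,3,4,5} {2,6}
Are 5 and 6 in the same component? no

Answer: no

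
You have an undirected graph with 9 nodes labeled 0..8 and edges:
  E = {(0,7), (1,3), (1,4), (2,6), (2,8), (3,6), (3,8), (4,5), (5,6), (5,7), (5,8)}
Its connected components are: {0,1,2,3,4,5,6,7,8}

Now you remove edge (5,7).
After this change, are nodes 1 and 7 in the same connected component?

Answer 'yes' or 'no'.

Answer: no

Derivation:
Initial components: {0,1,2,3,4,5,6,7,8}
Removing edge (5,7): it was a bridge — component count 1 -> 2.
New components: {0,7} {1,2,3,4,5,6,8}
Are 1 and 7 in the same component? no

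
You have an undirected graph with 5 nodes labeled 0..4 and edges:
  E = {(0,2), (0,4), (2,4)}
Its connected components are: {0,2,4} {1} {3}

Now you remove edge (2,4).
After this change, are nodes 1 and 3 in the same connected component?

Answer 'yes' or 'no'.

Initial components: {0,2,4} {1} {3}
Removing edge (2,4): not a bridge — component count unchanged at 3.
New components: {0,2,4} {1} {3}
Are 1 and 3 in the same component? no

Answer: no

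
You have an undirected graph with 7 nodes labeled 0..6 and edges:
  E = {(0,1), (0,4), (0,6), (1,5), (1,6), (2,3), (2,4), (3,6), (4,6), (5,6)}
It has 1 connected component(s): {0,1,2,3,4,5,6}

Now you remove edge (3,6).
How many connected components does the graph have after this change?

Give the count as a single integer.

Answer: 1

Derivation:
Initial component count: 1
Remove (3,6): not a bridge. Count unchanged: 1.
  After removal, components: {0,1,2,3,4,5,6}
New component count: 1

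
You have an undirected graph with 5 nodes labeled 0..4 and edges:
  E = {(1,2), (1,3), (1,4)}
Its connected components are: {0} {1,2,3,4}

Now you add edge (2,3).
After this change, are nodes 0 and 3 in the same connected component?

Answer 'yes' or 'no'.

Initial components: {0} {1,2,3,4}
Adding edge (2,3): both already in same component {1,2,3,4}. No change.
New components: {0} {1,2,3,4}
Are 0 and 3 in the same component? no

Answer: no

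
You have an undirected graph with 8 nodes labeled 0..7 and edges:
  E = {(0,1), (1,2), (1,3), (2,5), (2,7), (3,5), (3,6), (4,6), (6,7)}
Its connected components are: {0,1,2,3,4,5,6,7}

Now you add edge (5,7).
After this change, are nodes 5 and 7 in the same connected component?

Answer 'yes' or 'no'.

Initial components: {0,1,2,3,4,5,6,7}
Adding edge (5,7): both already in same component {0,1,2,3,4,5,6,7}. No change.
New components: {0,1,2,3,4,5,6,7}
Are 5 and 7 in the same component? yes

Answer: yes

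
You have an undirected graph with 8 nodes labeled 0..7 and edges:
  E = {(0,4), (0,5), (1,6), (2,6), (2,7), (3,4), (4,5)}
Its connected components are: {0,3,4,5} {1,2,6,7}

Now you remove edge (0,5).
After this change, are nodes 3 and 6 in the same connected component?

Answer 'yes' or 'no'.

Initial components: {0,3,4,5} {1,2,6,7}
Removing edge (0,5): not a bridge — component count unchanged at 2.
New components: {0,3,4,5} {1,2,6,7}
Are 3 and 6 in the same component? no

Answer: no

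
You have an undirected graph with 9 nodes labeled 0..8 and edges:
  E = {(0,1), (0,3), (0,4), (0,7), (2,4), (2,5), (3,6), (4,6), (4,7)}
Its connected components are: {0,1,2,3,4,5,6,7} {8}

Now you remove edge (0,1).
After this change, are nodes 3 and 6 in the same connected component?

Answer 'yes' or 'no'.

Initial components: {0,1,2,3,4,5,6,7} {8}
Removing edge (0,1): it was a bridge — component count 2 -> 3.
New components: {0,2,3,4,5,6,7} {1} {8}
Are 3 and 6 in the same component? yes

Answer: yes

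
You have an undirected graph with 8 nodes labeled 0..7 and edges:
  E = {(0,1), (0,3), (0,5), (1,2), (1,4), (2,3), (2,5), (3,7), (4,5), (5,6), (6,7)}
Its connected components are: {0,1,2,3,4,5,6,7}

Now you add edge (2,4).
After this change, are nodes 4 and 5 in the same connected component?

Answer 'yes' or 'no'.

Initial components: {0,1,2,3,4,5,6,7}
Adding edge (2,4): both already in same component {0,1,2,3,4,5,6,7}. No change.
New components: {0,1,2,3,4,5,6,7}
Are 4 and 5 in the same component? yes

Answer: yes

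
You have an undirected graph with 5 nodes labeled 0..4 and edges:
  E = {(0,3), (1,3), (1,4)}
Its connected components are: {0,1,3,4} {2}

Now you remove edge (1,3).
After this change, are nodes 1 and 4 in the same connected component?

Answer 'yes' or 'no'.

Answer: yes

Derivation:
Initial components: {0,1,3,4} {2}
Removing edge (1,3): it was a bridge — component count 2 -> 3.
New components: {0,3} {1,4} {2}
Are 1 and 4 in the same component? yes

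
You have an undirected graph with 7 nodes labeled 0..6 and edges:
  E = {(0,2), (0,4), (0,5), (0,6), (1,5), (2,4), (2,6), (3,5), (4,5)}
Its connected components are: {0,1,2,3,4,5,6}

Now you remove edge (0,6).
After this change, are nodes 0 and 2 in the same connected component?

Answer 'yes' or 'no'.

Initial components: {0,1,2,3,4,5,6}
Removing edge (0,6): not a bridge — component count unchanged at 1.
New components: {0,1,2,3,4,5,6}
Are 0 and 2 in the same component? yes

Answer: yes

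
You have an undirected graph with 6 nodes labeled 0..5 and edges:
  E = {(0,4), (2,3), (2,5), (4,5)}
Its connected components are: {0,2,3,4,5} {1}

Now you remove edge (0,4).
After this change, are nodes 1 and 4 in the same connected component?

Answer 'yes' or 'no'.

Initial components: {0,2,3,4,5} {1}
Removing edge (0,4): it was a bridge — component count 2 -> 3.
New components: {0} {1} {2,3,4,5}
Are 1 and 4 in the same component? no

Answer: no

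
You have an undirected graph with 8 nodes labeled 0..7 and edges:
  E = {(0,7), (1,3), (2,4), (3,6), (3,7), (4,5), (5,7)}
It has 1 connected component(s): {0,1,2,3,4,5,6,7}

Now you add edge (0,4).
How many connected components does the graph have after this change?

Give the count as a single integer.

Answer: 1

Derivation:
Initial component count: 1
Add (0,4): endpoints already in same component. Count unchanged: 1.
New component count: 1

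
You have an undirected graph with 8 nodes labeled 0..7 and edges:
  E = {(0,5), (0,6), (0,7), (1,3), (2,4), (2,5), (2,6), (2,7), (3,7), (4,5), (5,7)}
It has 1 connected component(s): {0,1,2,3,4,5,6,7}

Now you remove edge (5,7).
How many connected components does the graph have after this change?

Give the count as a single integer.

Answer: 1

Derivation:
Initial component count: 1
Remove (5,7): not a bridge. Count unchanged: 1.
  After removal, components: {0,1,2,3,4,5,6,7}
New component count: 1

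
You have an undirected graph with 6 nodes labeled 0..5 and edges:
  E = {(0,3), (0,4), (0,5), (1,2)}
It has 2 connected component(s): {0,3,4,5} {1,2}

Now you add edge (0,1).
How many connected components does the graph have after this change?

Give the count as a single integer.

Initial component count: 2
Add (0,1): merges two components. Count decreases: 2 -> 1.
New component count: 1

Answer: 1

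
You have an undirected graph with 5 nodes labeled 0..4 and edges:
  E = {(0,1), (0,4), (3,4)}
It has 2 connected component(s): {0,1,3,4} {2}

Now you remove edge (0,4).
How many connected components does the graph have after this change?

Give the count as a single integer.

Answer: 3

Derivation:
Initial component count: 2
Remove (0,4): it was a bridge. Count increases: 2 -> 3.
  After removal, components: {0,1} {2} {3,4}
New component count: 3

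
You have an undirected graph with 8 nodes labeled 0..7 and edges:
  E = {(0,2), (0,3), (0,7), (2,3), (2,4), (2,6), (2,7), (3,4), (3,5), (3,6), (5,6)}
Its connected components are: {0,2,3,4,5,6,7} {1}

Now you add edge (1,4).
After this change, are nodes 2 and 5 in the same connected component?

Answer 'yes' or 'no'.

Initial components: {0,2,3,4,5,6,7} {1}
Adding edge (1,4): merges {1} and {0,2,3,4,5,6,7}.
New components: {0,1,2,3,4,5,6,7}
Are 2 and 5 in the same component? yes

Answer: yes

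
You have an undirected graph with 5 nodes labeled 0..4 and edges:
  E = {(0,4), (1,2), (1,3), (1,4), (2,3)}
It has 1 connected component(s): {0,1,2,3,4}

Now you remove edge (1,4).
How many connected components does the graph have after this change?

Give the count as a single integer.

Answer: 2

Derivation:
Initial component count: 1
Remove (1,4): it was a bridge. Count increases: 1 -> 2.
  After removal, components: {0,4} {1,2,3}
New component count: 2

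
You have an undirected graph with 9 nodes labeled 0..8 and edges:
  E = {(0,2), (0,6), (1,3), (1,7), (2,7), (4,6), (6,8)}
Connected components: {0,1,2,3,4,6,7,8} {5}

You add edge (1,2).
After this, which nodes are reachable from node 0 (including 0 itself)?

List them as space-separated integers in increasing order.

Answer: 0 1 2 3 4 6 7 8

Derivation:
Before: nodes reachable from 0: {0,1,2,3,4,6,7,8}
Adding (1,2): both endpoints already in same component. Reachability from 0 unchanged.
After: nodes reachable from 0: {0,1,2,3,4,6,7,8}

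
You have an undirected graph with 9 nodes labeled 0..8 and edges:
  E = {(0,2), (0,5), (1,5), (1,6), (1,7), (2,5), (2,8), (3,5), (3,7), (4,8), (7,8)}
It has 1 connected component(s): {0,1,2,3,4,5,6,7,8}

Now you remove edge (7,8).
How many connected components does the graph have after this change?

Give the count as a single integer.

Initial component count: 1
Remove (7,8): not a bridge. Count unchanged: 1.
  After removal, components: {0,1,2,3,4,5,6,7,8}
New component count: 1

Answer: 1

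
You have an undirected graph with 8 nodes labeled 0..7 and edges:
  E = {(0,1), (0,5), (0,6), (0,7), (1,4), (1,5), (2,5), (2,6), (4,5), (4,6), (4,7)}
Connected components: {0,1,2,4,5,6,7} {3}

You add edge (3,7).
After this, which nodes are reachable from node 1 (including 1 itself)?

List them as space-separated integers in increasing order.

Answer: 0 1 2 3 4 5 6 7

Derivation:
Before: nodes reachable from 1: {0,1,2,4,5,6,7}
Adding (3,7): merges 1's component with another. Reachability grows.
After: nodes reachable from 1: {0,1,2,3,4,5,6,7}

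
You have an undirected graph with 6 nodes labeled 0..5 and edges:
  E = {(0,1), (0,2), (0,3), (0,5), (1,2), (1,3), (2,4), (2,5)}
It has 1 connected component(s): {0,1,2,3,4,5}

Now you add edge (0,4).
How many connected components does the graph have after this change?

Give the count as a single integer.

Answer: 1

Derivation:
Initial component count: 1
Add (0,4): endpoints already in same component. Count unchanged: 1.
New component count: 1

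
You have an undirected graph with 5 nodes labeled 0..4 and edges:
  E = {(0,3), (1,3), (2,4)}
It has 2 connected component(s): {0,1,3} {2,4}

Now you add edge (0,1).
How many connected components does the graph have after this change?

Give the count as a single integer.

Answer: 2

Derivation:
Initial component count: 2
Add (0,1): endpoints already in same component. Count unchanged: 2.
New component count: 2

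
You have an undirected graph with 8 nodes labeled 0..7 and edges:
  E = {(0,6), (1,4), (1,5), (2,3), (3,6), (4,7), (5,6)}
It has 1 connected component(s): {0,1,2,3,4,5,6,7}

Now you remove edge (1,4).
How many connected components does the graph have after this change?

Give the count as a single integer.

Answer: 2

Derivation:
Initial component count: 1
Remove (1,4): it was a bridge. Count increases: 1 -> 2.
  After removal, components: {0,1,2,3,5,6} {4,7}
New component count: 2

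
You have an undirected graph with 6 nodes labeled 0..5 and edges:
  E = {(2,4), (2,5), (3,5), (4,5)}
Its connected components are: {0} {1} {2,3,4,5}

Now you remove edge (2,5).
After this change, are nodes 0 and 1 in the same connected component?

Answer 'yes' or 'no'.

Answer: no

Derivation:
Initial components: {0} {1} {2,3,4,5}
Removing edge (2,5): not a bridge — component count unchanged at 3.
New components: {0} {1} {2,3,4,5}
Are 0 and 1 in the same component? no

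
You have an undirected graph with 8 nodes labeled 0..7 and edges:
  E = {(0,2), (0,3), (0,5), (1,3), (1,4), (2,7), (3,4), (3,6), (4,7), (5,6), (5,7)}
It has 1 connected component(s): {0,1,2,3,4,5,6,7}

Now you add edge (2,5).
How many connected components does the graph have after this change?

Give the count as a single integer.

Answer: 1

Derivation:
Initial component count: 1
Add (2,5): endpoints already in same component. Count unchanged: 1.
New component count: 1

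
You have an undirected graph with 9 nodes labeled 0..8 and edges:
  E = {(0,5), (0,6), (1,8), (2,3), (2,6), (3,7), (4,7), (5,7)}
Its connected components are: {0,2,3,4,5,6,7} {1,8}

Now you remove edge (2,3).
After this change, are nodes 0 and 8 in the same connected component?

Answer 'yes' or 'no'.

Initial components: {0,2,3,4,5,6,7} {1,8}
Removing edge (2,3): not a bridge — component count unchanged at 2.
New components: {0,2,3,4,5,6,7} {1,8}
Are 0 and 8 in the same component? no

Answer: no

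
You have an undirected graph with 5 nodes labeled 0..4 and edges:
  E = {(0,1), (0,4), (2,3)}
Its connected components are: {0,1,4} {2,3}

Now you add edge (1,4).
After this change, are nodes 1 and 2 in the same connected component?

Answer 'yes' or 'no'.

Initial components: {0,1,4} {2,3}
Adding edge (1,4): both already in same component {0,1,4}. No change.
New components: {0,1,4} {2,3}
Are 1 and 2 in the same component? no

Answer: no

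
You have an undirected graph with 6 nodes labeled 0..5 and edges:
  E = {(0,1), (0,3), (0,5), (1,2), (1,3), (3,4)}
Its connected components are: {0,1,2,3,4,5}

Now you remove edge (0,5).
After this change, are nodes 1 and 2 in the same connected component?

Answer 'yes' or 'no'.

Answer: yes

Derivation:
Initial components: {0,1,2,3,4,5}
Removing edge (0,5): it was a bridge — component count 1 -> 2.
New components: {0,1,2,3,4} {5}
Are 1 and 2 in the same component? yes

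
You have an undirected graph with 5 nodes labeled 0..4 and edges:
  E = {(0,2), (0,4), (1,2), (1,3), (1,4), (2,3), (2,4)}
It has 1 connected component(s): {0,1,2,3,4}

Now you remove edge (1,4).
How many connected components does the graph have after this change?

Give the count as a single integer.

Initial component count: 1
Remove (1,4): not a bridge. Count unchanged: 1.
  After removal, components: {0,1,2,3,4}
New component count: 1

Answer: 1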